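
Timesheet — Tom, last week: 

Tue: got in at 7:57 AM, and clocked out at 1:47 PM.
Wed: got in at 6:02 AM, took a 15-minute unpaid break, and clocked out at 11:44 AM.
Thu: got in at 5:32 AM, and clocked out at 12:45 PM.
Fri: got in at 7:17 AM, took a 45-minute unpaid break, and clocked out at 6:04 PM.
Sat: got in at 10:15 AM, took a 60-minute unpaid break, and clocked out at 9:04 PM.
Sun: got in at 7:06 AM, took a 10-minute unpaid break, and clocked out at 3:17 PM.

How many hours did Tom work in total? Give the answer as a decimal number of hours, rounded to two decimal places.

Tue: 7:57 AM–1:47 PM = 5 h 50 min
Wed: 6:02 AM–11:44 AM = 5 h 42 min; less 15 min break → 5 h 27 min
Thu: 5:32 AM–12:45 PM = 7 h 13 min
Fri: 7:17 AM–6:04 PM = 10 h 47 min; less 45 min break → 10 h 2 min
Sat: 10:15 AM–9:04 PM = 10 h 49 min; less 60 min break → 9 h 49 min
Sun: 7:06 AM–3:17 PM = 8 h 11 min; less 10 min break → 8 h 1 min
Total: 5 h 50 min + 5 h 27 min + 7 h 13 min + 10 h 2 min + 9 h 49 min + 8 h 1 min = 46 h 22 min.

46.37 hours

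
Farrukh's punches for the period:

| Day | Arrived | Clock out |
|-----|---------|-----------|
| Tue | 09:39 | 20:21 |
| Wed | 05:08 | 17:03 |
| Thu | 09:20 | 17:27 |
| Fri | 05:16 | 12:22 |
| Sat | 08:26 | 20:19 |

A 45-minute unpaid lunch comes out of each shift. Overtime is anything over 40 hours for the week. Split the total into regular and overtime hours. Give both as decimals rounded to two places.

Tue: 09:39–20:21 = 10 h 42 min; less 45 min break → 9 h 57 min
Wed: 05:08–17:03 = 11 h 55 min; less 45 min break → 11 h 10 min
Thu: 09:20–17:27 = 8 h 7 min; less 45 min break → 7 h 22 min
Fri: 05:16–12:22 = 7 h 6 min; less 45 min break → 6 h 21 min
Sat: 08:26–20:19 = 11 h 53 min; less 45 min break → 11 h 8 min
Total worked: 45 h 58 min = 45.97 h.
Threshold 40 h → overtime 5 h 58 min, regular 40 h 0 min.

Regular 40.00 hours, overtime 5.97 hours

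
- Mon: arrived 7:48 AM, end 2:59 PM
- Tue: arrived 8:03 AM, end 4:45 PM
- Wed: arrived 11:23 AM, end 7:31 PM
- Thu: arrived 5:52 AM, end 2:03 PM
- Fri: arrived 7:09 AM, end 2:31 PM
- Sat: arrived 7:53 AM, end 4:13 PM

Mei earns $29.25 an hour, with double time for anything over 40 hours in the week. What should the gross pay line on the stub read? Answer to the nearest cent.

Mon: 7:48 AM–2:59 PM = 7 h 11 min
Tue: 8:03 AM–4:45 PM = 8 h 42 min
Wed: 11:23 AM–7:31 PM = 8 h 8 min
Thu: 5:52 AM–2:03 PM = 8 h 11 min
Fri: 7:09 AM–2:31 PM = 7 h 22 min
Sat: 7:53 AM–4:13 PM = 8 h 20 min
Total worked: 47 h 54 min = 2874 min.
Regular 40 h 0 min = 2400 min at $29.25/h; overtime 7 h 54 min = 474 min at $58.50/h.
Pay = (2400 × $29.25 + 474 × $58.50) ÷ 60 = $1632.15.

$1632.15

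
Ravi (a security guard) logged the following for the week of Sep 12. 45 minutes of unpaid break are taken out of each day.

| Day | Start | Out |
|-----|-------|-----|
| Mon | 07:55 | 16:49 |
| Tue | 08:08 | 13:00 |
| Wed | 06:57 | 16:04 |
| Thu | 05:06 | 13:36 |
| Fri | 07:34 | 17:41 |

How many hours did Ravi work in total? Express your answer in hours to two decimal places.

Mon: 07:55–16:49 = 8 h 54 min; less 45 min break → 8 h 9 min
Tue: 08:08–13:00 = 4 h 52 min; less 45 min break → 4 h 7 min
Wed: 06:57–16:04 = 9 h 7 min; less 45 min break → 8 h 22 min
Thu: 05:06–13:36 = 8 h 30 min; less 45 min break → 7 h 45 min
Fri: 07:34–17:41 = 10 h 7 min; less 45 min break → 9 h 22 min
Total: 8 h 9 min + 4 h 7 min + 8 h 22 min + 7 h 45 min + 9 h 22 min = 37 h 45 min.

37.75 hours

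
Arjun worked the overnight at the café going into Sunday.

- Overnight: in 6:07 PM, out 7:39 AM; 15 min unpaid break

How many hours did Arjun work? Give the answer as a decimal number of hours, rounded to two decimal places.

Overnight: 6:07 PM → midnight = 5 h 53 min; midnight → 7:39 AM = 7 h 39 min; span 13 h 32 min; less 15 min break → 13 h 17 min

13.28 hours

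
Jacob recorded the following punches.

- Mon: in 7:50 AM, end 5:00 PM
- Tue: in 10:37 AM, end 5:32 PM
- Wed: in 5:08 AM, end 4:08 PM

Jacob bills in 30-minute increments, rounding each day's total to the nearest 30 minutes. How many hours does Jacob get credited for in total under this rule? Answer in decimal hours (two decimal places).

27.00 hours

Mon: 7:50 AM–5:00 PM = 9 h 10 min → rounds to 9 h 0 min
Tue: 10:37 AM–5:32 PM = 6 h 55 min → rounds to 7 h 0 min
Wed: 5:08 AM–4:08 PM = 11 h 0 min → rounds to 11 h 0 min
Total credited: 27 h 0 min.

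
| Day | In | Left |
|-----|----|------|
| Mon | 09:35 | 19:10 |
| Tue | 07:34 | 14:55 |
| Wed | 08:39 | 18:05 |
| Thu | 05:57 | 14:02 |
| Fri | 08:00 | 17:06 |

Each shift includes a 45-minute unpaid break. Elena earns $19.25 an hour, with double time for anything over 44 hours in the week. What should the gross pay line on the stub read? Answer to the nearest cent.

Mon: 09:35–19:10 = 9 h 35 min; less 45 min break → 8 h 50 min
Tue: 07:34–14:55 = 7 h 21 min; less 45 min break → 6 h 36 min
Wed: 08:39–18:05 = 9 h 26 min; less 45 min break → 8 h 41 min
Thu: 05:57–14:02 = 8 h 5 min; less 45 min break → 7 h 20 min
Fri: 08:00–17:06 = 9 h 6 min; less 45 min break → 8 h 21 min
Total worked: 39 h 48 min = 2388 min.
Regular 39 h 48 min = 2388 min at $19.25/h; overtime 0 h 0 min = 0 min at $38.50/h.
Pay = (2388 × $19.25 + 0 × $38.50) ÷ 60 = $766.15.

$766.15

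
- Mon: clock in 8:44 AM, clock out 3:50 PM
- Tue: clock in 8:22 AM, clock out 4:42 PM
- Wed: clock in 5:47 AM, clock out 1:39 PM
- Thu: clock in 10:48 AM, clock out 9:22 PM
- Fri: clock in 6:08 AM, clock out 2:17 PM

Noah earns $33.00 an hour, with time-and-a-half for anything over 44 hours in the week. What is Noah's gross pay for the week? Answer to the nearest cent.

Mon: 8:44 AM–3:50 PM = 7 h 6 min
Tue: 8:22 AM–4:42 PM = 8 h 20 min
Wed: 5:47 AM–1:39 PM = 7 h 52 min
Thu: 10:48 AM–9:22 PM = 10 h 34 min
Fri: 6:08 AM–2:17 PM = 8 h 9 min
Total worked: 42 h 1 min = 2521 min.
Regular 42 h 1 min = 2521 min at $33.00/h; overtime 0 h 0 min = 0 min at $49.50/h.
Pay = (2521 × $33.00 + 0 × $49.50) ÷ 60 = $1386.55.

$1386.55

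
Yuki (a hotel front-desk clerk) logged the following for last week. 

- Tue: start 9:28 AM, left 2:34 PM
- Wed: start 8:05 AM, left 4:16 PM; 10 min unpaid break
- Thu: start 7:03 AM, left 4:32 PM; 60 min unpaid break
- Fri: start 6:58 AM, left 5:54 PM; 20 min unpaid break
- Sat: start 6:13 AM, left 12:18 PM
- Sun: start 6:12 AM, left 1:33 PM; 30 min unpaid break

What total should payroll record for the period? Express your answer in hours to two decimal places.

45.13 hours

Tue: 9:28 AM–2:34 PM = 5 h 6 min
Wed: 8:05 AM–4:16 PM = 8 h 11 min; less 10 min break → 8 h 1 min
Thu: 7:03 AM–4:32 PM = 9 h 29 min; less 60 min break → 8 h 29 min
Fri: 6:58 AM–5:54 PM = 10 h 56 min; less 20 min break → 10 h 36 min
Sat: 6:13 AM–12:18 PM = 6 h 5 min
Sun: 6:12 AM–1:33 PM = 7 h 21 min; less 30 min break → 6 h 51 min
Total: 5 h 6 min + 8 h 1 min + 8 h 29 min + 10 h 36 min + 6 h 5 min + 6 h 51 min = 45 h 8 min.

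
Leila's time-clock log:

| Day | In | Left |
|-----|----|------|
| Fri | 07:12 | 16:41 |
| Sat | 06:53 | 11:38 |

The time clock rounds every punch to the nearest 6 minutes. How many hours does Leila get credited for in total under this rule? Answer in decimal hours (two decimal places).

Fri: in 07:12→07:12, out 16:41→16:42; 9 h 30 min
Sat: in 06:53→06:54, out 11:38→11:36; 4 h 42 min
Total credited: 14 h 12 min.

14.20 hours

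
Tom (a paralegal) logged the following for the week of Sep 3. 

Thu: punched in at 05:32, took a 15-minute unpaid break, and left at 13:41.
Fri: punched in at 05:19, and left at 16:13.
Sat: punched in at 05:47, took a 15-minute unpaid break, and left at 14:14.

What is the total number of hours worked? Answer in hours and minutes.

27 h 0 min

Thu: 05:32–13:41 = 8 h 9 min; less 15 min break → 7 h 54 min
Fri: 05:19–16:13 = 10 h 54 min
Sat: 05:47–14:14 = 8 h 27 min; less 15 min break → 8 h 12 min
Total: 7 h 54 min + 10 h 54 min + 8 h 12 min = 27 h 0 min.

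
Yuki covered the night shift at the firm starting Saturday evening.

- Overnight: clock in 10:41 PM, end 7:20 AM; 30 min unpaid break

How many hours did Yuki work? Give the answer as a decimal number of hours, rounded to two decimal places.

Overnight: 10:41 PM → midnight = 1 h 19 min; midnight → 7:20 AM = 7 h 20 min; span 8 h 39 min; less 30 min break → 8 h 9 min

8.15 hours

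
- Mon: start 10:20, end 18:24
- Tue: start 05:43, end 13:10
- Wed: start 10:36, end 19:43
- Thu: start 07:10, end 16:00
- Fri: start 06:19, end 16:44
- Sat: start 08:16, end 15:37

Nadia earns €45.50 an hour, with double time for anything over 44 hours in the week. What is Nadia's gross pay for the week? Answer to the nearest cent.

€2660.23

Mon: 10:20–18:24 = 8 h 4 min
Tue: 05:43–13:10 = 7 h 27 min
Wed: 10:36–19:43 = 9 h 7 min
Thu: 07:10–16:00 = 8 h 50 min
Fri: 06:19–16:44 = 10 h 25 min
Sat: 08:16–15:37 = 7 h 21 min
Total worked: 51 h 14 min = 3074 min.
Regular 44 h 0 min = 2640 min at €45.50/h; overtime 7 h 14 min = 434 min at €91.00/h.
Pay = (2640 × €45.50 + 434 × €91.00) ÷ 60 = €2660.23.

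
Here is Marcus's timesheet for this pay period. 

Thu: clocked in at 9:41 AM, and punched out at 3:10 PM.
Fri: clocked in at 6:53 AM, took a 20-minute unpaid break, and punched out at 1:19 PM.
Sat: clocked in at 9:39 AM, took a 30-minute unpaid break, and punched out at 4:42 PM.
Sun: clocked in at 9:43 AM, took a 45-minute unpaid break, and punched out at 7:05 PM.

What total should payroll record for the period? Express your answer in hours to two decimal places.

Thu: 9:41 AM–3:10 PM = 5 h 29 min
Fri: 6:53 AM–1:19 PM = 6 h 26 min; less 20 min break → 6 h 6 min
Sat: 9:39 AM–4:42 PM = 7 h 3 min; less 30 min break → 6 h 33 min
Sun: 9:43 AM–7:05 PM = 9 h 22 min; less 45 min break → 8 h 37 min
Total: 5 h 29 min + 6 h 6 min + 6 h 33 min + 8 h 37 min = 26 h 45 min.

26.75 hours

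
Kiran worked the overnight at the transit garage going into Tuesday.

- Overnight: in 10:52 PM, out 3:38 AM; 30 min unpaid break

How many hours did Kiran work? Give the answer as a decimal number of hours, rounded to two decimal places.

Overnight: 10:52 PM → midnight = 1 h 8 min; midnight → 3:38 AM = 3 h 38 min; span 4 h 46 min; less 30 min break → 4 h 16 min

4.27 hours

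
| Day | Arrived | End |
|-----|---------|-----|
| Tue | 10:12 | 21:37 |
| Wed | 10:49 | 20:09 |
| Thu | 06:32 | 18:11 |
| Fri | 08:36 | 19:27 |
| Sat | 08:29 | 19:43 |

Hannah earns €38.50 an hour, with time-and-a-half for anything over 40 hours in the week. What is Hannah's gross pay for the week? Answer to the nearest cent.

€2376.41

Tue: 10:12–21:37 = 11 h 25 min
Wed: 10:49–20:09 = 9 h 20 min
Thu: 06:32–18:11 = 11 h 39 min
Fri: 08:36–19:27 = 10 h 51 min
Sat: 08:29–19:43 = 11 h 14 min
Total worked: 54 h 29 min = 3269 min.
Regular 40 h 0 min = 2400 min at €38.50/h; overtime 14 h 29 min = 869 min at €57.75/h.
Pay = (2400 × €38.50 + 869 × €57.75) ÷ 60 = €2376.41.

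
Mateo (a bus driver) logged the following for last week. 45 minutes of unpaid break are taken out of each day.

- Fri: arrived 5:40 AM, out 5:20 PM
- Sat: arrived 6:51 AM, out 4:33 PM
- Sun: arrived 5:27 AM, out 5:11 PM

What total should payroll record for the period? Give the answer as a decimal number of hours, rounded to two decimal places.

Fri: 5:40 AM–5:20 PM = 11 h 40 min; less 45 min break → 10 h 55 min
Sat: 6:51 AM–4:33 PM = 9 h 42 min; less 45 min break → 8 h 57 min
Sun: 5:27 AM–5:11 PM = 11 h 44 min; less 45 min break → 10 h 59 min
Total: 10 h 55 min + 8 h 57 min + 10 h 59 min = 30 h 51 min.

30.85 hours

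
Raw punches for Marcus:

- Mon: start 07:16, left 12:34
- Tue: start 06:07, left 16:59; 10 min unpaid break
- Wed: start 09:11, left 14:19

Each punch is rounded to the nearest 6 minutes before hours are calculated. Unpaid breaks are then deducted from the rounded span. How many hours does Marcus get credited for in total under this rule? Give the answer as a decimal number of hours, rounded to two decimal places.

Mon: in 07:16→07:18, out 12:34→12:36; 5 h 18 min
Tue: in 06:07→06:06, out 16:59→17:00; 10 h 54 min − 10 min = 10 h 44 min
Wed: in 09:11→09:12, out 14:19→14:18; 5 h 6 min
Total credited: 21 h 8 min.

21.13 hours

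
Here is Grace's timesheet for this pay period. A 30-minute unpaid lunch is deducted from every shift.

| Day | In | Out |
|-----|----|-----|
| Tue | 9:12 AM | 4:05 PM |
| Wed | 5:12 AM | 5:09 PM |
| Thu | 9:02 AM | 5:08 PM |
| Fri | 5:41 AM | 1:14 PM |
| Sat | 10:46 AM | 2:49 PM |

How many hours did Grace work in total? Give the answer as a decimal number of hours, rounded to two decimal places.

36.03 hours

Tue: 9:12 AM–4:05 PM = 6 h 53 min; less 30 min break → 6 h 23 min
Wed: 5:12 AM–5:09 PM = 11 h 57 min; less 30 min break → 11 h 27 min
Thu: 9:02 AM–5:08 PM = 8 h 6 min; less 30 min break → 7 h 36 min
Fri: 5:41 AM–1:14 PM = 7 h 33 min; less 30 min break → 7 h 3 min
Sat: 10:46 AM–2:49 PM = 4 h 3 min; less 30 min break → 3 h 33 min
Total: 6 h 23 min + 11 h 27 min + 7 h 36 min + 7 h 3 min + 3 h 33 min = 36 h 2 min.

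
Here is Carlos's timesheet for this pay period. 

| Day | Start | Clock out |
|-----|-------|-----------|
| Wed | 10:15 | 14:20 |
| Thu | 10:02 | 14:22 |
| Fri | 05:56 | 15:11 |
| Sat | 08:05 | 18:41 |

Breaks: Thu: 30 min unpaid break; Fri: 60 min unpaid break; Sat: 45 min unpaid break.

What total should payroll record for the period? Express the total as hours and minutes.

Wed: 10:15–14:20 = 4 h 5 min
Thu: 10:02–14:22 = 4 h 20 min; less 30 min break → 3 h 50 min
Fri: 05:56–15:11 = 9 h 15 min; less 60 min break → 8 h 15 min
Sat: 08:05–18:41 = 10 h 36 min; less 45 min break → 9 h 51 min
Total: 4 h 5 min + 3 h 50 min + 8 h 15 min + 9 h 51 min = 26 h 1 min.

26 h 1 min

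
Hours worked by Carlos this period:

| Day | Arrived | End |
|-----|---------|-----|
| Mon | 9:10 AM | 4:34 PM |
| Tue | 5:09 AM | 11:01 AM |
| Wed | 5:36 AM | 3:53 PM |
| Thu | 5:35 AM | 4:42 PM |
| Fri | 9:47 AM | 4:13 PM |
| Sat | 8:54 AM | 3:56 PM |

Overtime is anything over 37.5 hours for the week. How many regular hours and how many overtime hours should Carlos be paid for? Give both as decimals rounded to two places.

Regular 37.50 hours, overtime 10.63 hours

Mon: 9:10 AM–4:34 PM = 7 h 24 min
Tue: 5:09 AM–11:01 AM = 5 h 52 min
Wed: 5:36 AM–3:53 PM = 10 h 17 min
Thu: 5:35 AM–4:42 PM = 11 h 7 min
Fri: 9:47 AM–4:13 PM = 6 h 26 min
Sat: 8:54 AM–3:56 PM = 7 h 2 min
Total worked: 48 h 8 min = 48.13 h.
Threshold 37.5 h → overtime 10 h 38 min, regular 37 h 30 min.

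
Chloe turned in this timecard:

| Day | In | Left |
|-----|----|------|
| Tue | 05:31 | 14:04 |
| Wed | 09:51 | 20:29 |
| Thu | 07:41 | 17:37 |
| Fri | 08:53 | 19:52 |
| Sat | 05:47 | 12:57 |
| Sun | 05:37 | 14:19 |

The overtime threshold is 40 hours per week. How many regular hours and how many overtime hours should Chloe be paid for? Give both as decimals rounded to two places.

Regular 40.00 hours, overtime 15.97 hours

Tue: 05:31–14:04 = 8 h 33 min
Wed: 09:51–20:29 = 10 h 38 min
Thu: 07:41–17:37 = 9 h 56 min
Fri: 08:53–19:52 = 10 h 59 min
Sat: 05:47–12:57 = 7 h 10 min
Sun: 05:37–14:19 = 8 h 42 min
Total worked: 55 h 58 min = 55.97 h.
Threshold 40 h → overtime 15 h 58 min, regular 40 h 0 min.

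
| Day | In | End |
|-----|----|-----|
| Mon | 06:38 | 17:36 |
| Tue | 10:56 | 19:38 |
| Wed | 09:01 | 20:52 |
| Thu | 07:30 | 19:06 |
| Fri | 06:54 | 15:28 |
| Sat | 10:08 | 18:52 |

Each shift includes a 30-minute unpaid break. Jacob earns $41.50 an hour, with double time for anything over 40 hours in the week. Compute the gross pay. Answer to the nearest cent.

$3105.58

Mon: 06:38–17:36 = 10 h 58 min; less 30 min break → 10 h 28 min
Tue: 10:56–19:38 = 8 h 42 min; less 30 min break → 8 h 12 min
Wed: 09:01–20:52 = 11 h 51 min; less 30 min break → 11 h 21 min
Thu: 07:30–19:06 = 11 h 36 min; less 30 min break → 11 h 6 min
Fri: 06:54–15:28 = 8 h 34 min; less 30 min break → 8 h 4 min
Sat: 10:08–18:52 = 8 h 44 min; less 30 min break → 8 h 14 min
Total worked: 57 h 25 min = 3445 min.
Regular 40 h 0 min = 2400 min at $41.50/h; overtime 17 h 25 min = 1045 min at $83.00/h.
Pay = (2400 × $41.50 + 1045 × $83.00) ÷ 60 = $3105.58.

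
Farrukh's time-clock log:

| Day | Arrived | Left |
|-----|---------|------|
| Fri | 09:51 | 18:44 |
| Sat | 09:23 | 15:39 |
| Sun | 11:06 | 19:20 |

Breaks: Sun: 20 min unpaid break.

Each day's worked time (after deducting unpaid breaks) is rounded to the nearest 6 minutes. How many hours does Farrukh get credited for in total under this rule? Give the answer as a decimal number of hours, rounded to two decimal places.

Fri: 09:51–18:44 = 8 h 53 min → rounds to 8 h 54 min
Sat: 09:23–15:39 = 6 h 16 min → rounds to 6 h 18 min
Sun: 11:06–19:20 = 8 h 14 min − 20 min = 7 h 54 min → rounds to 7 h 54 min
Total credited: 23 h 6 min.

23.10 hours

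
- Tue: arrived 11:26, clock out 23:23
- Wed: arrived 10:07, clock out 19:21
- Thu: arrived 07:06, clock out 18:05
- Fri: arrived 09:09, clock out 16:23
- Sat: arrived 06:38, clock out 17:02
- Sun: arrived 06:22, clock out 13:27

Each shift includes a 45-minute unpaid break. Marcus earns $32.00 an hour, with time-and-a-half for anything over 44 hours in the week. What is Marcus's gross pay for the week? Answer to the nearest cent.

$1810.40

Tue: 11:26–23:23 = 11 h 57 min; less 45 min break → 11 h 12 min
Wed: 10:07–19:21 = 9 h 14 min; less 45 min break → 8 h 29 min
Thu: 07:06–18:05 = 10 h 59 min; less 45 min break → 10 h 14 min
Fri: 09:09–16:23 = 7 h 14 min; less 45 min break → 6 h 29 min
Sat: 06:38–17:02 = 10 h 24 min; less 45 min break → 9 h 39 min
Sun: 06:22–13:27 = 7 h 5 min; less 45 min break → 6 h 20 min
Total worked: 52 h 23 min = 3143 min.
Regular 44 h 0 min = 2640 min at $32.00/h; overtime 8 h 23 min = 503 min at $48.00/h.
Pay = (2640 × $32.00 + 503 × $48.00) ÷ 60 = $1810.40.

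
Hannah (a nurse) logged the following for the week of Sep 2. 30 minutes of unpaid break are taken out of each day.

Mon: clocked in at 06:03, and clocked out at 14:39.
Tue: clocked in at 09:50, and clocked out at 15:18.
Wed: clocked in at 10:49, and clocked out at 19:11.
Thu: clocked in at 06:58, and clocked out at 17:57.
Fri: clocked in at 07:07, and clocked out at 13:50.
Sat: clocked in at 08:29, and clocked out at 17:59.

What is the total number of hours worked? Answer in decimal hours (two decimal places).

Mon: 06:03–14:39 = 8 h 36 min; less 30 min break → 8 h 6 min
Tue: 09:50–15:18 = 5 h 28 min; less 30 min break → 4 h 58 min
Wed: 10:49–19:11 = 8 h 22 min; less 30 min break → 7 h 52 min
Thu: 06:58–17:57 = 10 h 59 min; less 30 min break → 10 h 29 min
Fri: 07:07–13:50 = 6 h 43 min; less 30 min break → 6 h 13 min
Sat: 08:29–17:59 = 9 h 30 min; less 30 min break → 9 h 0 min
Total: 8 h 6 min + 4 h 58 min + 7 h 52 min + 10 h 29 min + 6 h 13 min + 9 h 0 min = 46 h 38 min.

46.63 hours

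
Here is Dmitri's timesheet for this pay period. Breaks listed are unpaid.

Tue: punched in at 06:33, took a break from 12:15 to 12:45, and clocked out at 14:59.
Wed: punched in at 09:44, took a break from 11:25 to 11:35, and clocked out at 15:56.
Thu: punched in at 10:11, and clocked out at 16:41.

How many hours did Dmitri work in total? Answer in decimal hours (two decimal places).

Tue: 06:33–14:59 = 8 h 26 min; less 30 min break → 7 h 56 min
Wed: 09:44–15:56 = 6 h 12 min; less 10 min break → 6 h 2 min
Thu: 10:11–16:41 = 6 h 30 min
Total: 7 h 56 min + 6 h 2 min + 6 h 30 min = 20 h 28 min.

20.47 hours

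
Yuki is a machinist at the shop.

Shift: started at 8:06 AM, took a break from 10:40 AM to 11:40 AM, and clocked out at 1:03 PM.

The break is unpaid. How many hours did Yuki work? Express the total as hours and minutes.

Shift: 8:06 AM–1:03 PM = 4 h 57 min; less 60 min break → 3 h 57 min

3 h 57 min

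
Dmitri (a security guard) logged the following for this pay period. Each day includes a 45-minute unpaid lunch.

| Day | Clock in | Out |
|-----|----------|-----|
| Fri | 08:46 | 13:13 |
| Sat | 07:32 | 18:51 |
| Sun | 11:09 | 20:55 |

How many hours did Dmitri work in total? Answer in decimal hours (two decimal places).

Fri: 08:46–13:13 = 4 h 27 min; less 45 min break → 3 h 42 min
Sat: 07:32–18:51 = 11 h 19 min; less 45 min break → 10 h 34 min
Sun: 11:09–20:55 = 9 h 46 min; less 45 min break → 9 h 1 min
Total: 3 h 42 min + 10 h 34 min + 9 h 1 min = 23 h 17 min.

23.28 hours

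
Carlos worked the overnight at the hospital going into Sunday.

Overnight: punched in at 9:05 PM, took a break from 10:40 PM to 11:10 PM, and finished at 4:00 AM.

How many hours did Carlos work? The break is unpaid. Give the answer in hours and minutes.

Overnight: 9:05 PM → midnight = 2 h 55 min; midnight → 4:00 AM = 4 h 0 min; span 6 h 55 min; less 30 min break → 6 h 25 min

6 h 25 min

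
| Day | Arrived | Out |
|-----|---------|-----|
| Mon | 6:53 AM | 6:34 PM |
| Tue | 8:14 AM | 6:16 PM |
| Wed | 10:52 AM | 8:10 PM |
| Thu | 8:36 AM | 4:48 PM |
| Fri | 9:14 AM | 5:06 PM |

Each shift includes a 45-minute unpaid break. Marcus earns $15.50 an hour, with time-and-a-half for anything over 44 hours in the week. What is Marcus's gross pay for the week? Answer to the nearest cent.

Mon: 6:53 AM–6:34 PM = 11 h 41 min; less 45 min break → 10 h 56 min
Tue: 8:14 AM–6:16 PM = 10 h 2 min; less 45 min break → 9 h 17 min
Wed: 10:52 AM–8:10 PM = 9 h 18 min; less 45 min break → 8 h 33 min
Thu: 8:36 AM–4:48 PM = 8 h 12 min; less 45 min break → 7 h 27 min
Fri: 9:14 AM–5:06 PM = 7 h 52 min; less 45 min break → 7 h 7 min
Total worked: 43 h 20 min = 2600 min.
Regular 43 h 20 min = 2600 min at $15.50/h; overtime 0 h 0 min = 0 min at $23.25/h.
Pay = (2600 × $15.50 + 0 × $23.25) ÷ 60 = $671.67.

$671.67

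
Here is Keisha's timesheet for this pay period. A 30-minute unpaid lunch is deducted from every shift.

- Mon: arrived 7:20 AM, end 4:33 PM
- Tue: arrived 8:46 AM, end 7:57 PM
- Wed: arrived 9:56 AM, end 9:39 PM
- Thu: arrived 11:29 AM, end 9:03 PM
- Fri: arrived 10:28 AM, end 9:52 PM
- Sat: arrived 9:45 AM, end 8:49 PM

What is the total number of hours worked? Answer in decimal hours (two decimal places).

Mon: 7:20 AM–4:33 PM = 9 h 13 min; less 30 min break → 8 h 43 min
Tue: 8:46 AM–7:57 PM = 11 h 11 min; less 30 min break → 10 h 41 min
Wed: 9:56 AM–9:39 PM = 11 h 43 min; less 30 min break → 11 h 13 min
Thu: 11:29 AM–9:03 PM = 9 h 34 min; less 30 min break → 9 h 4 min
Fri: 10:28 AM–9:52 PM = 11 h 24 min; less 30 min break → 10 h 54 min
Sat: 9:45 AM–8:49 PM = 11 h 4 min; less 30 min break → 10 h 34 min
Total: 8 h 43 min + 10 h 41 min + 11 h 13 min + 9 h 4 min + 10 h 54 min + 10 h 34 min = 61 h 9 min.

61.15 hours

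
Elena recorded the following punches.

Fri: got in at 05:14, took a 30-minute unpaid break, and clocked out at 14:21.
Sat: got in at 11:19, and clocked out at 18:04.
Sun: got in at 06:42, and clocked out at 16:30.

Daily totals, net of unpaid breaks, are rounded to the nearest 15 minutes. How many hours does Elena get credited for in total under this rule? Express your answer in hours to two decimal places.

Fri: 05:14–14:21 = 9 h 7 min − 30 min = 8 h 37 min → rounds to 8 h 30 min
Sat: 11:19–18:04 = 6 h 45 min → rounds to 6 h 45 min
Sun: 06:42–16:30 = 9 h 48 min → rounds to 9 h 45 min
Total credited: 25 h 0 min.

25.00 hours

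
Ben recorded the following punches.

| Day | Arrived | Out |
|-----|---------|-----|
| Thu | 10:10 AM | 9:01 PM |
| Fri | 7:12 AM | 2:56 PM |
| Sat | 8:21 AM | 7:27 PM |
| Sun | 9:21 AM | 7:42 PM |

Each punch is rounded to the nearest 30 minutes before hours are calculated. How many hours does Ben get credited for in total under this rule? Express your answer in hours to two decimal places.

40.00 hours

Thu: in 10:10 AM→10:00 AM, out 9:01 PM→9:00 PM; 11 h 0 min
Fri: in 7:12 AM→7:00 AM, out 2:56 PM→3:00 PM; 8 h 0 min
Sat: in 8:21 AM→8:30 AM, out 7:27 PM→7:30 PM; 11 h 0 min
Sun: in 9:21 AM→9:30 AM, out 7:42 PM→7:30 PM; 10 h 0 min
Total credited: 40 h 0 min.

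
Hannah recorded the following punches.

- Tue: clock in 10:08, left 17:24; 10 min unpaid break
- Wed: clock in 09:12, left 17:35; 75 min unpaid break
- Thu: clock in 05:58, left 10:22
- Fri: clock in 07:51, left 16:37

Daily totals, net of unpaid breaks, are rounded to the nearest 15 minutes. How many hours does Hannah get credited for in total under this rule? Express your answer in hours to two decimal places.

27.50 hours

Tue: 10:08–17:24 = 7 h 16 min − 10 min = 7 h 6 min → rounds to 7 h 0 min
Wed: 09:12–17:35 = 8 h 23 min − 75 min = 7 h 8 min → rounds to 7 h 15 min
Thu: 05:58–10:22 = 4 h 24 min → rounds to 4 h 30 min
Fri: 07:51–16:37 = 8 h 46 min → rounds to 8 h 45 min
Total credited: 27 h 30 min.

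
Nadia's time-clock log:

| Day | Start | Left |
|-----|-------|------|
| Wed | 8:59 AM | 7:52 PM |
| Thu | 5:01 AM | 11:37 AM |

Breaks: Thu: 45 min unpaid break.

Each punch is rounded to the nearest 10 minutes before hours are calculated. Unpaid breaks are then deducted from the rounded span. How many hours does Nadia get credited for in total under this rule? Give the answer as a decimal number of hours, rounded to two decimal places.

16.75 hours

Wed: in 8:59 AM→9:00 AM, out 7:52 PM→7:50 PM; 10 h 50 min
Thu: in 5:01 AM→5:00 AM, out 11:37 AM→11:40 AM; 6 h 40 min − 45 min = 5 h 55 min
Total credited: 16 h 45 min.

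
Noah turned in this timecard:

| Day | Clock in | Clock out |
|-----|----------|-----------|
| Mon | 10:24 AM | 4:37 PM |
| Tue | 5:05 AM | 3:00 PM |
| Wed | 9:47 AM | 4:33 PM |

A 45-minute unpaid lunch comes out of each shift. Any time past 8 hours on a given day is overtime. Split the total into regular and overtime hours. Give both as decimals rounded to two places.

Mon: 10:24 AM–4:37 PM = 6 h 13 min; less 45 min break → 5 h 28 min
Tue: 5:05 AM–3:00 PM = 9 h 55 min; less 45 min break → 9 h 10 min
Wed: 9:47 AM–4:33 PM = 6 h 46 min; less 45 min break → 6 h 1 min
Mon reg 5 h 28 min / OT 0 h 0 min; Tue reg 8 h 0 min / OT 1 h 10 min; Wed reg 6 h 1 min / OT 0 h 0 min.
Totals: regular 19 h 29 min, overtime 1 h 10 min.

Regular 19.48 hours, overtime 1.17 hours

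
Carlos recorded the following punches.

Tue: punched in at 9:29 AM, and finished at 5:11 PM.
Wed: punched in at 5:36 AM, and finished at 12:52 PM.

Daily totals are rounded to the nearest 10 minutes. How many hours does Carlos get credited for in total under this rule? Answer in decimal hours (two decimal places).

15.00 hours

Tue: 9:29 AM–5:11 PM = 7 h 42 min → rounds to 7 h 40 min
Wed: 5:36 AM–12:52 PM = 7 h 16 min → rounds to 7 h 20 min
Total credited: 15 h 0 min.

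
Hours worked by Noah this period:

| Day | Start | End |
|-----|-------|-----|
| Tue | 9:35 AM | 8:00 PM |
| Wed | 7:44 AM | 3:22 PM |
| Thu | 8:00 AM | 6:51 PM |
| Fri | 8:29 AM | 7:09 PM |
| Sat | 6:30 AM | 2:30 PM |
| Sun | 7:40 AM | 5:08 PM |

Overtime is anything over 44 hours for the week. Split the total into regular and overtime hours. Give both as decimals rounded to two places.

Tue: 9:35 AM–8:00 PM = 10 h 25 min
Wed: 7:44 AM–3:22 PM = 7 h 38 min
Thu: 8:00 AM–6:51 PM = 10 h 51 min
Fri: 8:29 AM–7:09 PM = 10 h 40 min
Sat: 6:30 AM–2:30 PM = 8 h 0 min
Sun: 7:40 AM–5:08 PM = 9 h 28 min
Total worked: 57 h 2 min = 57.03 h.
Threshold 44 h → overtime 13 h 2 min, regular 44 h 0 min.

Regular 44.00 hours, overtime 13.03 hours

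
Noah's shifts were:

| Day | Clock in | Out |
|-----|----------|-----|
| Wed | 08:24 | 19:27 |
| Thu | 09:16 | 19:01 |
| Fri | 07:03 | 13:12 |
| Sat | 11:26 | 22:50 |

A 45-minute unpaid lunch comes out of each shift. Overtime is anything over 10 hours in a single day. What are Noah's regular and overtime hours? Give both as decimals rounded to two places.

Wed: 08:24–19:27 = 11 h 3 min; less 45 min break → 10 h 18 min
Thu: 09:16–19:01 = 9 h 45 min; less 45 min break → 9 h 0 min
Fri: 07:03–13:12 = 6 h 9 min; less 45 min break → 5 h 24 min
Sat: 11:26–22:50 = 11 h 24 min; less 45 min break → 10 h 39 min
Wed reg 10 h 0 min / OT 0 h 18 min; Thu reg 9 h 0 min / OT 0 h 0 min; Fri reg 5 h 24 min / OT 0 h 0 min; Sat reg 10 h 0 min / OT 0 h 39 min.
Totals: regular 34 h 24 min, overtime 0 h 57 min.

Regular 34.40 hours, overtime 0.95 hours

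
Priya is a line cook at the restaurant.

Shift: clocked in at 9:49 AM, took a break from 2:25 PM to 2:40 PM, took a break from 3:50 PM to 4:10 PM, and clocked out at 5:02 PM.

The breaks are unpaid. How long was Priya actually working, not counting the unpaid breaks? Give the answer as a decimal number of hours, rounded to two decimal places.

Shift: 9:49 AM–5:02 PM = 7 h 13 min; less 35 min break → 6 h 38 min

6.63 hours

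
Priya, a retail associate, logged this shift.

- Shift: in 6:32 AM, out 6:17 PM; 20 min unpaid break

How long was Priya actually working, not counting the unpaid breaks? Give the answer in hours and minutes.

Shift: 6:32 AM–6:17 PM = 11 h 45 min; less 20 min break → 11 h 25 min

11 h 25 min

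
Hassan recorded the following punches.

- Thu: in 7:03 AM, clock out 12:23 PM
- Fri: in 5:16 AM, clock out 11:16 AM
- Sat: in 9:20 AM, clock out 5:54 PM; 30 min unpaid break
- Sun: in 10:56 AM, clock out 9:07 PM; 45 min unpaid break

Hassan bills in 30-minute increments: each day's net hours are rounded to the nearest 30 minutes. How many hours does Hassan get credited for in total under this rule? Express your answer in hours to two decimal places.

Thu: 7:03 AM–12:23 PM = 5 h 20 min → rounds to 5 h 30 min
Fri: 5:16 AM–11:16 AM = 6 h 0 min → rounds to 6 h 0 min
Sat: 9:20 AM–5:54 PM = 8 h 34 min − 30 min = 8 h 4 min → rounds to 8 h 0 min
Sun: 10:56 AM–9:07 PM = 10 h 11 min − 45 min = 9 h 26 min → rounds to 9 h 30 min
Total credited: 29 h 0 min.

29.00 hours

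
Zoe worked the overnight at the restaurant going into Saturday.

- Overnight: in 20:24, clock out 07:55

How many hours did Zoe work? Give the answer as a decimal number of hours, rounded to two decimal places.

11.52 hours

Overnight: 20:24 → midnight = 3 h 36 min; midnight → 07:55 = 7 h 55 min; span 11 h 31 min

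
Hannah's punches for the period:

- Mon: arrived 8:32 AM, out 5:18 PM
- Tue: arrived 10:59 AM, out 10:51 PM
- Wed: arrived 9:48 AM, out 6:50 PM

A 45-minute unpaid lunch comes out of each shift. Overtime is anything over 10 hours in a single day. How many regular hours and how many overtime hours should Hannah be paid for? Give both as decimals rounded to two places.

Regular 26.30 hours, overtime 1.12 hours

Mon: 8:32 AM–5:18 PM = 8 h 46 min; less 45 min break → 8 h 1 min
Tue: 10:59 AM–10:51 PM = 11 h 52 min; less 45 min break → 11 h 7 min
Wed: 9:48 AM–6:50 PM = 9 h 2 min; less 45 min break → 8 h 17 min
Mon reg 8 h 1 min / OT 0 h 0 min; Tue reg 10 h 0 min / OT 1 h 7 min; Wed reg 8 h 17 min / OT 0 h 0 min.
Totals: regular 26 h 18 min, overtime 1 h 7 min.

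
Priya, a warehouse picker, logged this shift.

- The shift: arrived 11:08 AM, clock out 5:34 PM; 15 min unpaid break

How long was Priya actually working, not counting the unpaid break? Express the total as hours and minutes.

The shift: 11:08 AM–5:34 PM = 6 h 26 min; less 15 min break → 6 h 11 min

6 h 11 min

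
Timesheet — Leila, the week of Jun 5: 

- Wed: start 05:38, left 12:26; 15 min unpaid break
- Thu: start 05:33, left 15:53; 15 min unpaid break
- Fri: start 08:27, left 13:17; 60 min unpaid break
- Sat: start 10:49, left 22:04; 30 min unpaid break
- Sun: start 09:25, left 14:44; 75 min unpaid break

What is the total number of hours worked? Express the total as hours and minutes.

Wed: 05:38–12:26 = 6 h 48 min; less 15 min break → 6 h 33 min
Thu: 05:33–15:53 = 10 h 20 min; less 15 min break → 10 h 5 min
Fri: 08:27–13:17 = 4 h 50 min; less 60 min break → 3 h 50 min
Sat: 10:49–22:04 = 11 h 15 min; less 30 min break → 10 h 45 min
Sun: 09:25–14:44 = 5 h 19 min; less 75 min break → 4 h 4 min
Total: 6 h 33 min + 10 h 5 min + 3 h 50 min + 10 h 45 min + 4 h 4 min = 35 h 17 min.

35 h 17 min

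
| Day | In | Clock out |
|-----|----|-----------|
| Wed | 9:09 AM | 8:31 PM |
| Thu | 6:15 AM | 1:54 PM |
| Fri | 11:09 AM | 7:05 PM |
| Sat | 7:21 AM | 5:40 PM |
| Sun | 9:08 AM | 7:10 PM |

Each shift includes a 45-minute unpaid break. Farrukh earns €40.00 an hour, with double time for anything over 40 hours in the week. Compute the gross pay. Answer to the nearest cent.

Wed: 9:09 AM–8:31 PM = 11 h 22 min; less 45 min break → 10 h 37 min
Thu: 6:15 AM–1:54 PM = 7 h 39 min; less 45 min break → 6 h 54 min
Fri: 11:09 AM–7:05 PM = 7 h 56 min; less 45 min break → 7 h 11 min
Sat: 7:21 AM–5:40 PM = 10 h 19 min; less 45 min break → 9 h 34 min
Sun: 9:08 AM–7:10 PM = 10 h 2 min; less 45 min break → 9 h 17 min
Total worked: 43 h 33 min = 2613 min.
Regular 40 h 0 min = 2400 min at €40.00/h; overtime 3 h 33 min = 213 min at €80.00/h.
Pay = (2400 × €40.00 + 213 × €80.00) ÷ 60 = €1884.00.

€1884.00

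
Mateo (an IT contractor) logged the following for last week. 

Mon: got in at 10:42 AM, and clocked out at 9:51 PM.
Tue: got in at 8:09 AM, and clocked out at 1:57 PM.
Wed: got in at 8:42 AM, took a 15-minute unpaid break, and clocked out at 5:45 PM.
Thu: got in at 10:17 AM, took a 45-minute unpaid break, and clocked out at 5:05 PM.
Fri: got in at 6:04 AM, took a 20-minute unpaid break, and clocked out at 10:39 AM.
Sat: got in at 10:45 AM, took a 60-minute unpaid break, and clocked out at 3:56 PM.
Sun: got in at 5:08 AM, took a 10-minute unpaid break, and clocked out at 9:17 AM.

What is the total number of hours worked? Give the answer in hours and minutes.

44 h 13 min

Mon: 10:42 AM–9:51 PM = 11 h 9 min
Tue: 8:09 AM–1:57 PM = 5 h 48 min
Wed: 8:42 AM–5:45 PM = 9 h 3 min; less 15 min break → 8 h 48 min
Thu: 10:17 AM–5:05 PM = 6 h 48 min; less 45 min break → 6 h 3 min
Fri: 6:04 AM–10:39 AM = 4 h 35 min; less 20 min break → 4 h 15 min
Sat: 10:45 AM–3:56 PM = 5 h 11 min; less 60 min break → 4 h 11 min
Sun: 5:08 AM–9:17 AM = 4 h 9 min; less 10 min break → 3 h 59 min
Total: 11 h 9 min + 5 h 48 min + 8 h 48 min + 6 h 3 min + 4 h 15 min + 4 h 11 min + 3 h 59 min = 44 h 13 min.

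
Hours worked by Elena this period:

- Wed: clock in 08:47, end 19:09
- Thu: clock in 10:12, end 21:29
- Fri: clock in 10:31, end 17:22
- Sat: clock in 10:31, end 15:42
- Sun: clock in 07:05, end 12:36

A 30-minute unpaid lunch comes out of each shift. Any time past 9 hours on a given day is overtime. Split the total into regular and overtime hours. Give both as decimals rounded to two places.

Regular 34.05 hours, overtime 2.65 hours

Wed: 08:47–19:09 = 10 h 22 min; less 30 min break → 9 h 52 min
Thu: 10:12–21:29 = 11 h 17 min; less 30 min break → 10 h 47 min
Fri: 10:31–17:22 = 6 h 51 min; less 30 min break → 6 h 21 min
Sat: 10:31–15:42 = 5 h 11 min; less 30 min break → 4 h 41 min
Sun: 07:05–12:36 = 5 h 31 min; less 30 min break → 5 h 1 min
Wed reg 9 h 0 min / OT 0 h 52 min; Thu reg 9 h 0 min / OT 1 h 47 min; Fri reg 6 h 21 min / OT 0 h 0 min; Sat reg 4 h 41 min / OT 0 h 0 min; Sun reg 5 h 1 min / OT 0 h 0 min.
Totals: regular 34 h 3 min, overtime 2 h 39 min.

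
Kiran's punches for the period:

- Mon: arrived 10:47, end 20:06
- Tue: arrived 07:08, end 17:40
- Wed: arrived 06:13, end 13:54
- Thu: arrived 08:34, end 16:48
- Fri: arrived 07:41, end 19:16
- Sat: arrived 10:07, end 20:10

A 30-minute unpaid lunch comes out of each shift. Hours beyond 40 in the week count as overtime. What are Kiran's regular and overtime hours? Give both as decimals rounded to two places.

Mon: 10:47–20:06 = 9 h 19 min; less 30 min break → 8 h 49 min
Tue: 07:08–17:40 = 10 h 32 min; less 30 min break → 10 h 2 min
Wed: 06:13–13:54 = 7 h 41 min; less 30 min break → 7 h 11 min
Thu: 08:34–16:48 = 8 h 14 min; less 30 min break → 7 h 44 min
Fri: 07:41–19:16 = 11 h 35 min; less 30 min break → 11 h 5 min
Sat: 10:07–20:10 = 10 h 3 min; less 30 min break → 9 h 33 min
Total worked: 54 h 24 min = 54.40 h.
Threshold 40 h → overtime 14 h 24 min, regular 40 h 0 min.

Regular 40.00 hours, overtime 14.40 hours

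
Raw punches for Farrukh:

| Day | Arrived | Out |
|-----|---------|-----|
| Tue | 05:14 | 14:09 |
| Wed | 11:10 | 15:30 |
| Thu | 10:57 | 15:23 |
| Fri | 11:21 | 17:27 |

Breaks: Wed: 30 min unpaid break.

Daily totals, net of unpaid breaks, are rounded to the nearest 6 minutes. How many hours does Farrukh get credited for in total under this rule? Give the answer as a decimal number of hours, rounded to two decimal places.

23.20 hours

Tue: 05:14–14:09 = 8 h 55 min → rounds to 8 h 54 min
Wed: 11:10–15:30 = 4 h 20 min − 30 min = 3 h 50 min → rounds to 3 h 48 min
Thu: 10:57–15:23 = 4 h 26 min → rounds to 4 h 24 min
Fri: 11:21–17:27 = 6 h 6 min → rounds to 6 h 6 min
Total credited: 23 h 12 min.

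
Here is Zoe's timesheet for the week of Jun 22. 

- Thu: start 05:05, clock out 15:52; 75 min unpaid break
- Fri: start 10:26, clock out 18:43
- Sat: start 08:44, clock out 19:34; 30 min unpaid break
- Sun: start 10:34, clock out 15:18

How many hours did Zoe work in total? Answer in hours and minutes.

32 h 53 min

Thu: 05:05–15:52 = 10 h 47 min; less 75 min break → 9 h 32 min
Fri: 10:26–18:43 = 8 h 17 min
Sat: 08:44–19:34 = 10 h 50 min; less 30 min break → 10 h 20 min
Sun: 10:34–15:18 = 4 h 44 min
Total: 9 h 32 min + 8 h 17 min + 10 h 20 min + 4 h 44 min = 32 h 53 min.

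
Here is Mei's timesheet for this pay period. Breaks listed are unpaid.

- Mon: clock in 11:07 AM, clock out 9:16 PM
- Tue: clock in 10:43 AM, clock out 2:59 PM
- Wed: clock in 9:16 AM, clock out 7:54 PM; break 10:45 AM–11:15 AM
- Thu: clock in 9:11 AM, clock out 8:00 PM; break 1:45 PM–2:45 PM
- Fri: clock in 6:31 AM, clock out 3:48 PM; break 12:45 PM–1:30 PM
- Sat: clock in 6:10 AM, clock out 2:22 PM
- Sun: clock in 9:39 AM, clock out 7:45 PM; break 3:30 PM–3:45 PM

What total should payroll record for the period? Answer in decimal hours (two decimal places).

60.95 hours

Mon: 11:07 AM–9:16 PM = 10 h 9 min
Tue: 10:43 AM–2:59 PM = 4 h 16 min
Wed: 9:16 AM–7:54 PM = 10 h 38 min; less 30 min break → 10 h 8 min
Thu: 9:11 AM–8:00 PM = 10 h 49 min; less 60 min break → 9 h 49 min
Fri: 6:31 AM–3:48 PM = 9 h 17 min; less 45 min break → 8 h 32 min
Sat: 6:10 AM–2:22 PM = 8 h 12 min
Sun: 9:39 AM–7:45 PM = 10 h 6 min; less 15 min break → 9 h 51 min
Total: 10 h 9 min + 4 h 16 min + 10 h 8 min + 9 h 49 min + 8 h 32 min + 8 h 12 min + 9 h 51 min = 60 h 57 min.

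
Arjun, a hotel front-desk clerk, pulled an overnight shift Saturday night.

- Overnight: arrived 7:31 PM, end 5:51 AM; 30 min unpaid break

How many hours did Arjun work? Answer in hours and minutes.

9 h 50 min

Overnight: 7:31 PM → midnight = 4 h 29 min; midnight → 5:51 AM = 5 h 51 min; span 10 h 20 min; less 30 min break → 9 h 50 min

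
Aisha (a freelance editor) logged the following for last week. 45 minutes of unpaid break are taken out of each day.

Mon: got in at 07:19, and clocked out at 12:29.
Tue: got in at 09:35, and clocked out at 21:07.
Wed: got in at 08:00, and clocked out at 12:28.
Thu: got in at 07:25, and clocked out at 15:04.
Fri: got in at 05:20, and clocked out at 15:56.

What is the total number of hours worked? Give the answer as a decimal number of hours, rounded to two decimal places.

Mon: 07:19–12:29 = 5 h 10 min; less 45 min break → 4 h 25 min
Tue: 09:35–21:07 = 11 h 32 min; less 45 min break → 10 h 47 min
Wed: 08:00–12:28 = 4 h 28 min; less 45 min break → 3 h 43 min
Thu: 07:25–15:04 = 7 h 39 min; less 45 min break → 6 h 54 min
Fri: 05:20–15:56 = 10 h 36 min; less 45 min break → 9 h 51 min
Total: 4 h 25 min + 10 h 47 min + 3 h 43 min + 6 h 54 min + 9 h 51 min = 35 h 40 min.

35.67 hours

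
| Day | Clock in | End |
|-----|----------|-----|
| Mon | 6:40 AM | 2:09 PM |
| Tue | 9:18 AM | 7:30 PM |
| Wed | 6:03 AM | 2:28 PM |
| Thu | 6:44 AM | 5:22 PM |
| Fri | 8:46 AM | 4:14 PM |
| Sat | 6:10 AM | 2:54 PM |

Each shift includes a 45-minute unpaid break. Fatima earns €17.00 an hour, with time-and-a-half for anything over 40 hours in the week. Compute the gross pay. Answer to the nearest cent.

€895.05

Mon: 6:40 AM–2:09 PM = 7 h 29 min; less 45 min break → 6 h 44 min
Tue: 9:18 AM–7:30 PM = 10 h 12 min; less 45 min break → 9 h 27 min
Wed: 6:03 AM–2:28 PM = 8 h 25 min; less 45 min break → 7 h 40 min
Thu: 6:44 AM–5:22 PM = 10 h 38 min; less 45 min break → 9 h 53 min
Fri: 8:46 AM–4:14 PM = 7 h 28 min; less 45 min break → 6 h 43 min
Sat: 6:10 AM–2:54 PM = 8 h 44 min; less 45 min break → 7 h 59 min
Total worked: 48 h 26 min = 2906 min.
Regular 40 h 0 min = 2400 min at €17.00/h; overtime 8 h 26 min = 506 min at €25.50/h.
Pay = (2400 × €17.00 + 506 × €25.50) ÷ 60 = €895.05.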